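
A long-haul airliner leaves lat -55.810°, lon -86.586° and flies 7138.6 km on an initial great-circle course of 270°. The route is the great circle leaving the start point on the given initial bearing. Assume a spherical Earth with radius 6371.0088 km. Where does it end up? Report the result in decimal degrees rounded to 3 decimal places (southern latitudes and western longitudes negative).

The arc subtends δ = 7138.6/6371.0088 = 1.120482 rad at the centre.
Start latitude φ₁ = -0.974068 rad; initial bearing θ = 4.712389 rad.
Destination latitude: φ₂ = arcsin( sin φ₁ cos δ + cos φ₁ sin δ cos θ ) = arcsin(-0.360028) = -21.102°.
For the longitude increment, Δλ = atan2( sin θ sin δ cos φ₁, cos δ − sin φ₁ sin φ₂ ) = atan2(-0.505919, 0.137441) = -74.802°.
Hence λ₂ = -86.586° + -74.802° = -161.388°.

latitude -21.102°, longitude -161.388°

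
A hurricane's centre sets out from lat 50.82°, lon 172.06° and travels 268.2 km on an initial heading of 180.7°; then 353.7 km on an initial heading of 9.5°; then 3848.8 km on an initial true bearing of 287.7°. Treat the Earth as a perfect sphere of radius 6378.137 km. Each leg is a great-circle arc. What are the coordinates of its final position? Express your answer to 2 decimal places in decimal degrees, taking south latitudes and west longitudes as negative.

Apply the spherical direct solution leg by leg, carrying full precision between legs.
Leg 1: from (50.82°, 172.06°), δ = 268.2/6378.137 = 0.042050 rad, θ = 180.7° → φ = 48.41°, λ = 172.02°.
Leg 2: from (48.41°, 172.02°), δ = 353.7/6378.137 = 0.055455 rad, θ = 9.5° → φ = 51.54°, λ = 172.86°.
Leg 3: from (51.54°, 172.86°), δ = 3848.8/6378.137 = 0.603436 rad, θ = 287.7° → φ = 48.77°, λ = 117.75°.

latitude 48.77°, longitude 117.75°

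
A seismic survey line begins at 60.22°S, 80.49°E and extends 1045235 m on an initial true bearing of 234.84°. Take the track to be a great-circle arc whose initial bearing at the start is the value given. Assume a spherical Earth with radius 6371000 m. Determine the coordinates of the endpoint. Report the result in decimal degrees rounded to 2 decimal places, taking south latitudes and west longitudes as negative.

latitude -64.55°, longitude 62.38°

The arc subtends δ = 1045235/6371000 = 0.164061 rad at the centre.
Start latitude φ₁ = -1.051037 rad; initial bearing θ = 4.098731 rad.
Applying the spherical law of cosines for sides, sin φ₂ = sin φ₁ cos δ + cos φ₁ sin δ cos θ = -0.902998, so φ₂ = -64.55°.
For the longitude increment, Δλ = atan2( sin θ sin δ cos φ₁, cos δ − sin φ₁ sin φ₂ ) = atan2(-0.066319, 0.202825) = -18.11°.
λ₂ = λ₁ + Δλ = 62.38°.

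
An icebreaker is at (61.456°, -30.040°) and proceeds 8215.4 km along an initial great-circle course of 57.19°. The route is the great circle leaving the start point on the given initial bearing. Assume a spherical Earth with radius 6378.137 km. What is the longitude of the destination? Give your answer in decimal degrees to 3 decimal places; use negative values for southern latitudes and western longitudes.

δ = 8215.4/6378.137 = 1.288056 rad (73.8002°).
Start latitude φ₁ = 1.072610 rad; initial bearing θ = 0.998154 rad.
Destination latitude: φ₂ = arcsin( sin φ₁ cos δ + cos φ₁ sin δ cos θ ) = arcsin(0.493713) = 29.585°.
For the longitude increment, Δλ = atan2( sin θ sin δ cos φ₁, cos δ − sin φ₁ sin φ₂ ) = atan2(0.385660, -0.154715) = 111.859°.
Hence λ₂ = -30.040° + 111.859° = 81.819°.

longitude 81.819°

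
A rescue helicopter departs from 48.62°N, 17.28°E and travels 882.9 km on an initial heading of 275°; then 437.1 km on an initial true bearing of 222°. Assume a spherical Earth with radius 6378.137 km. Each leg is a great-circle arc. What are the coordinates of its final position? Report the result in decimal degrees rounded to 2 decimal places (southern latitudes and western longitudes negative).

Apply the spherical direct solution leg by leg, carrying full precision between legs.
Leg 1: from (48.62°, 17.28°), δ = 882.9/6378.137 = 0.138426 rad, θ = 275° → φ = 48.69°, λ = 5.26°.
Leg 2: from (48.69°, 5.26°), δ = 437.1/6378.137 = 0.068531 rad, θ = 222° → φ = 45.71°, λ = 1.50°.

latitude 45.71°, longitude 1.50°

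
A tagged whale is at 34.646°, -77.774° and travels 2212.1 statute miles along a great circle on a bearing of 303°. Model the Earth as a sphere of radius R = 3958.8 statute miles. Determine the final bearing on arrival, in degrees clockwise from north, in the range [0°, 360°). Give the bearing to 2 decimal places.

final bearing 276.49°

Angular distance δ = d/R = 2212.1 / 3958.8 = 0.558780 rad.
Start latitude φ₁ = 0.604687 rad; initial bearing θ = 5.288348 rad.
sin φ₂ = sin φ₁ cos δ + cos φ₁ sin δ cos θ = (0.568504)(0.847902) + (0.822680)(0.530153)(0.544639) = 0.719578
φ₂ = asin(0.719578) = 0.803195 rad = 46.020°.
Then Δλ = atan2(-0.365783, 0.438819) = -0.694873 rad, from sin θ sin δ cos φ₁ over cos δ − sin φ₁ sin φ₂.
Hence λ₂ = -77.774° + -39.813° = -117.587°.
The forward bearing on arrival equals the back-azimuth from the destination plus 180°.
Back-azimuth from P₂ (46.02°, -117.59°) to P₁ (34.65°, -77.77°), with Δλ' = λ₁ − λ₂ = 39.81°: atan2( sin Δλ' cos φ₁ , cos φ₂ sin φ₁ − sin φ₂ cos φ₁ cos Δλ' ) = 96.49°.
Final bearing = (96.49° + 180°) mod 360° = 276.49°.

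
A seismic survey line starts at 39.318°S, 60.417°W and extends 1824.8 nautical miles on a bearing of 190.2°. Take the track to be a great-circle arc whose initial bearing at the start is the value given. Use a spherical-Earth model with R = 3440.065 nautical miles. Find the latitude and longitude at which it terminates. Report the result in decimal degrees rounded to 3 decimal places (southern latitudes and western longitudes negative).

latitude -68.712°, longitude -74.704°

Angular distance δ = d/R = 1824.8 / 3440.065 = 0.530455 rad.
Converting: φ₁ = -0.686229 rad, θ = 3.319616 rad.
Destination latitude: φ₂ = arcsin( sin φ₁ cos δ + cos φ₁ sin δ cos θ ) = arcsin(-0.931769) = -68.712°.
Δλ = atan2( sin θ sin δ cos φ₁ , cos δ − sin φ₁ sin φ₂ ) = atan2(-0.069312, 0.272186) = -0.249349 rad = -14.287°.
λ₂ = -60.417° + -14.287° = -74.704°.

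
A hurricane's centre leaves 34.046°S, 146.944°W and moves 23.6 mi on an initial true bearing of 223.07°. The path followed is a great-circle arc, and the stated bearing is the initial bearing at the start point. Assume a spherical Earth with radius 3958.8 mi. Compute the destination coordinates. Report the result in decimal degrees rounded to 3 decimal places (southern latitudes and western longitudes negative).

The arc subtends δ = 23.6/3958.8 = 0.005961 rad at the centre.
Converting: φ₁ = -0.594215 rad, θ = 3.893306 rad.
sin φ₂ = sin φ₁ cos δ + cos φ₁ sin δ cos θ = (-0.559858)(0.999982) + (0.828588)(0.005961)(-0.730520) = -0.563457
φ₂ = asin(-0.563457) = -0.598564 rad = -34.295°.
For the longitude increment, Δλ = atan2( sin θ sin δ cos φ₁, cos δ − sin φ₁ sin φ₂ ) = atan2(-0.003373, 0.684526) = -0.282°.
Hence λ₂ = -146.944° + -0.282° = -147.226°.

latitude -34.295°, longitude -147.226°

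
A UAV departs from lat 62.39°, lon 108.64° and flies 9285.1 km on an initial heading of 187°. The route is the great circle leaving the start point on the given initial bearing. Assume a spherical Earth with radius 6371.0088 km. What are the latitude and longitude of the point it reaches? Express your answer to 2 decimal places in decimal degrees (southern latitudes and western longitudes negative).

Central angle δ = d/R = 1.457399 rad.
Converting: φ₁ = 1.088911 rad, θ = 3.263766 rad.
Destination latitude: φ₂ = arcsin( sin φ₁ cos δ + cos φ₁ sin δ cos θ ) = arcsin(-0.356773) = -20.90°.
For the longitude increment, Δλ = atan2( sin θ sin δ cos φ₁, cos δ − sin φ₁ sin φ₂ ) = atan2(-0.056118, 0.429299) = -7.45°.
λ₂ = λ₁ + Δλ = 101.19°.

latitude -20.90°, longitude 101.19°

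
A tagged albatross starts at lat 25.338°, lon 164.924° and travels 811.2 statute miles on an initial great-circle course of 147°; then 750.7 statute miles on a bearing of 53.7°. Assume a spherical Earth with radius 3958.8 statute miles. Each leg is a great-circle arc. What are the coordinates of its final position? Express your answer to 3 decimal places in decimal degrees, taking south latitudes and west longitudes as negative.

latitude 21.570°, longitude -179.075°

Apply the spherical direct solution leg by leg, carrying full precision between legs.
Leg 1: from (25.338°, 164.924°), δ = 811.2/3958.8 = 0.204911 rad, θ = 147° → φ = 15.353°, λ = 171.523°.
Leg 2: from (15.353°, 171.523°), δ = 750.7/3958.8 = 0.189628 rad, θ = 53.7° → φ = 21.570°, λ = -179.075°.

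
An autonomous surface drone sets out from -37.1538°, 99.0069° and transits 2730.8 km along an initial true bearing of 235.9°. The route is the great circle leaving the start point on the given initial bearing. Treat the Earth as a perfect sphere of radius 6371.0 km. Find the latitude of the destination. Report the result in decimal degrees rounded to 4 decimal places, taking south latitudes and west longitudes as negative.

Angular distance δ = d/R = 2730.8 / 6371 = 0.428630 rad.
With φ₁ = -37.1538° = -0.648456 rad and θ = 235.9° = 4.117232 rad:
Destination latitude: φ₂ = arcsin( sin φ₁ cos δ + cos φ₁ sin δ cos θ ) = arcsin(-0.735038) = -47.3104°.
Then Δλ = atan2(-0.274303, 0.465605) = -0.532391 rad, from sin θ sin δ cos φ₁ over cos δ − sin φ₁ sin φ₂.
λ₂ = 99.0069° + -30.5037° = 68.5032°.

latitude -47.3104°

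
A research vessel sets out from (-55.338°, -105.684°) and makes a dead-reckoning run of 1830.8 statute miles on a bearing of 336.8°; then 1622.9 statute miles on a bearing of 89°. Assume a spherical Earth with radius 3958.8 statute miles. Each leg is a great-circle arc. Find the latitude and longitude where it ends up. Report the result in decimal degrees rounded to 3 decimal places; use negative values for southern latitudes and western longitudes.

latitude -27.079°, longitude -90.829°

Apply the spherical direct solution leg by leg, carrying full precision between legs.
Leg 1: from (-55.338°, -105.684°), δ = 1830.8/3958.8 = 0.462463 rad, θ = 336.8° → φ = -30.192°, λ = -117.417°.
Leg 2: from (-30.192°, -117.417°), δ = 1622.9/3958.8 = 0.409947 rad, θ = 89° → φ = -27.079°, λ = -90.829°.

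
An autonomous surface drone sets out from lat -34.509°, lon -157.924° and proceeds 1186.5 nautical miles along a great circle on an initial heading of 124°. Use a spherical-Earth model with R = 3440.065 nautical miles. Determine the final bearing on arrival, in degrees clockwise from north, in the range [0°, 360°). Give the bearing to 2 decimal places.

The arc subtends δ = 1186.5/3440.065 = 0.344906 rad at the centre.
With φ₁ = -34.509° = -0.602296 rad and θ = 124° = 2.164208 rad:
Destination latitude: φ₂ = arcsin( sin φ₁ cos δ + cos φ₁ sin δ cos θ ) = arcsin(-0.688970) = -43.549°.
For the longitude increment, Δλ = atan2( sin θ sin δ cos φ₁, cos δ − sin φ₁ sin φ₂ ) = atan2(0.230981, 0.550781) = 22.752°.
λ₂ = λ₁ + Δλ = -135.172°.
The forward bearing on arrival equals the back-azimuth from the destination plus 180°.
Back-azimuth from P₂ (-43.55°, -135.17°) to P₁ (-34.51°, -157.92°), with Δλ' = λ₁ − λ₂ = -22.75°: atan2( sin Δλ' cos φ₁ , cos φ₂ sin φ₁ − sin φ₂ cos φ₁ cos Δλ' ) = 289.51°.
Final bearing = (289.51° + 180°) mod 360° = 109.51°.

final bearing 109.51°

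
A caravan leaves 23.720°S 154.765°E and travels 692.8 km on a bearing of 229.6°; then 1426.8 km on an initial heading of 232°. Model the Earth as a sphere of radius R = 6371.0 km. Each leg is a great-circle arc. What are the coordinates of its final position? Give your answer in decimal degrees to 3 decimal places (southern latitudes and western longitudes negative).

latitude -35.015°, longitude 137.072°

Apply the spherical direct solution leg by leg, carrying full precision between legs.
Leg 1: from (-23.720°, 154.765°), δ = 692.8/6371 = 0.108743 rad, θ = 229.6° → φ = -27.664°, λ = 149.411°.
Leg 2: from (-27.664°, 149.411°), δ = 1426.8/6371 = 0.223952 rad, θ = 232° → φ = -35.015°, λ = 137.072°.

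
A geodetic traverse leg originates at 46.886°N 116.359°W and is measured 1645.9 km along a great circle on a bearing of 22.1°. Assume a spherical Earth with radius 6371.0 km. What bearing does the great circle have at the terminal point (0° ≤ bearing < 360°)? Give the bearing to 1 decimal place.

Angular distance δ = d/R = 1645.9 / 6371 = 0.258342 rad.
Start latitude φ₁ = 0.818315 rad; initial bearing θ = 0.385718 rad.
Destination latitude: φ₂ = arcsin( sin φ₁ cos δ + cos φ₁ sin δ cos θ ) = arcsin(0.867549) = 60.175°.
Then Δλ = atan2(0.065691, 0.333508) = 0.194482 rad, from sin θ sin δ cos φ₁ over cos δ − sin φ₁ sin φ₂.
Hence λ₂ = -116.359° + 11.143° = -105.216°.
The forward bearing on arrival equals the back-azimuth from the destination plus 180°.
Back-azimuth from P₂ (60.2°, -105.2°) to P₁ (46.9°, -116.4°), with Δλ' = λ₁ − λ₂ = -11.1°: atan2( sin Δλ' cos φ₁ , cos φ₂ sin φ₁ − sin φ₂ cos φ₁ cos Δλ' ) = 211.1°.
Final bearing = (211.1° + 180°) mod 360° = 31.1°.

final bearing 31.1°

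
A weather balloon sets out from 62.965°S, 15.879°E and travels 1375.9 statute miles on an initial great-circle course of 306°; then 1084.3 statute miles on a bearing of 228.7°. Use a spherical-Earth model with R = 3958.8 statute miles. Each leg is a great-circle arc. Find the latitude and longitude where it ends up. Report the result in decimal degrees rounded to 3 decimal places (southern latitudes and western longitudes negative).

latitude -56.871°, longitude -30.411°

Apply the spherical direct solution leg by leg, carrying full precision between legs.
Leg 1: from (-62.965°, 15.879°), δ = 1375.9/3958.8 = 0.347555 rad, θ = 306° → φ = -48.286°, λ = -8.584°.
Leg 2: from (-48.286°, -8.584°), δ = 1084.3/3958.8 = 0.273896 rad, θ = 228.7° → φ = -56.871°, λ = -30.411°.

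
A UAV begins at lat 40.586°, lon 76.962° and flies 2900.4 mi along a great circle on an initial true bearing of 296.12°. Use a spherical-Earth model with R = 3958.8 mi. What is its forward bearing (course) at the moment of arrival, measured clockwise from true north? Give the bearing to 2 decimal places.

Central angle δ = d/R = 0.732646 rad.
Converting: φ₁ = 0.708359 rad, θ = 5.168269 rad.
sin φ₂ = sin φ₁ cos δ + cos φ₁ sin δ cos θ = (0.650589)(0.743407) + (0.759430)(0.668839)(0.440253) = 0.707273
φ₂ = asin(0.707273) = 0.785633 rad = 45.013°.
Δλ = atan2( sin θ sin δ cos φ₁ , cos δ − sin φ₁ sin φ₂ ) = atan2(-0.456063, 0.283263) = -1.015002 rad = -58.155°.
Hence λ₂ = 76.962° + -58.155° = 18.807°.
The forward bearing on arrival equals the back-azimuth from the destination plus 180°.
Back-azimuth from P₂ (45.01°, 18.81°) to P₁ (40.59°, 76.96°), with Δλ' = λ₁ − λ₂ = 58.16°: atan2( sin Δλ' cos φ₁ , cos φ₂ sin φ₁ − sin φ₂ cos φ₁ cos Δλ' ) = 74.70°.
Final bearing = (74.70° + 180°) mod 360° = 254.70°.

final bearing 254.70°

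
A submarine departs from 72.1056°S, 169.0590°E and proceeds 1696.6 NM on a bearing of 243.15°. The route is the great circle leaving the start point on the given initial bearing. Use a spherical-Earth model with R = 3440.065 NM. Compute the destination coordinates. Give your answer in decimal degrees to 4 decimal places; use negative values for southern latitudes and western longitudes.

latitude -64.6782°, longitude 88.0932°

Angular distance δ = d/R = 1696.6 / 3440.065 = 0.493188 rad.
Converting: φ₁ = -1.258480 rad, θ = 4.243768 rad.
sin φ₂ = sin φ₁ cos δ + cos φ₁ sin δ cos θ = (-0.951624)(0.880828) + (0.307264)(0.473437)(-0.451656) = -0.903920
φ₂ = asin(-0.903920) = -1.128847 rad = -64.6782°.
Δλ = atan2( sin θ sin δ cos φ₁ , cos δ − sin φ₁ sin φ₂ ) = atan2(-0.129787, 0.020636) = -1.413119 rad = -80.9658°.
λ₂ = 169.0590° + -80.9658° = 88.0932°.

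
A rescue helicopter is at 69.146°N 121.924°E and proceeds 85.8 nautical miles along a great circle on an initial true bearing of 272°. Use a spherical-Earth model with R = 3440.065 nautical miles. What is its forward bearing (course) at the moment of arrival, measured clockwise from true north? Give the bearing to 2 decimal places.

Angular distance δ = d/R = 85.8 / 3440.065 = 0.024941 rad.
Converting: φ₁ = 1.206825 rad, θ = 4.747296 rad.
Applying the spherical law of cosines for sides, sin φ₂ = sin φ₁ cos δ + cos φ₁ sin δ cos θ = 0.934510, so φ₂ = 69.149°.
For the longitude increment, Δλ = atan2( sin θ sin δ cos φ₁, cos δ − sin φ₁ sin φ₂ ) = atan2(-0.008873, 0.126398) = -4.015°.
Hence λ₂ = 121.924° + -4.015° = 117.909°.
The forward bearing on arrival equals the back-azimuth from the destination plus 180°.
Back-azimuth from P₂ (69.15°, 117.91°) to P₁ (69.15°, 121.92°), with Δλ' = λ₁ − λ₂ = 4.02°: atan2( sin Δλ' cos φ₁ , cos φ₂ sin φ₁ − sin φ₂ cos φ₁ cos Δλ' ) = 88.25°.
Final bearing = (88.25° + 180°) mod 360° = 268.25°.

final bearing 268.25°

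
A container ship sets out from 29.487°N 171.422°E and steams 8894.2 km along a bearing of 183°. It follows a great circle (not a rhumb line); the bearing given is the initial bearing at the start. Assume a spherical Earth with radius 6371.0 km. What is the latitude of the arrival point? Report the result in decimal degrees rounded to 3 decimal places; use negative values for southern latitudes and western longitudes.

latitude -50.395°

The arc subtends δ = 8894.2/6371 = 1.396045 rad at the centre.
Start latitude φ₁ = 0.514645 rad; initial bearing θ = 3.193953 rad.
Applying the spherical law of cosines for sides, sin φ₂ = sin φ₁ cos δ + cos φ₁ sin δ cos θ = -0.770455, so φ₂ = -50.395°.
For the longitude increment, Δλ = atan2( sin θ sin δ cos φ₁, cos δ − sin φ₁ sin φ₂ ) = atan2(-0.044863, 0.553102) = -4.637°.
λ₂ = 171.422° + -4.637° = 166.785°.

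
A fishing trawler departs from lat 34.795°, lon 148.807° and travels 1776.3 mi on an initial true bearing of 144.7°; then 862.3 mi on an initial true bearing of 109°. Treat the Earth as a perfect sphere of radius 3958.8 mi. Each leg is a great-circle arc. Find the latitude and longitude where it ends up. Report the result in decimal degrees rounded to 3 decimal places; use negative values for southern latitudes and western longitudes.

latitude 8.602°, longitude 175.635°

Apply the spherical direct solution leg by leg, carrying full precision between legs.
Leg 1: from (34.795°, 148.807°), δ = 1776.3/3958.8 = 0.448697 rad, θ = 144.7° → φ = 12.910°, λ = 163.709°.
Leg 2: from (12.910°, 163.709°), δ = 862.3/3958.8 = 0.217819 rad, θ = 109° → φ = 8.602°, λ = 175.635°.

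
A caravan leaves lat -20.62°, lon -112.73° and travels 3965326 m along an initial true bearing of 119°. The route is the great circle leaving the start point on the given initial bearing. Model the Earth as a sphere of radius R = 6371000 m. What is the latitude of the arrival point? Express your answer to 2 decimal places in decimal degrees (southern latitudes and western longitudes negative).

latitude -33.41°

Angular distance δ = d/R = 3965326 / 6371000 = 0.622402 rad.
Converting: φ₁ = -0.359887 rad, θ = 2.076942 rad.
Destination latitude: φ₂ = arcsin( sin φ₁ cos δ + cos φ₁ sin δ cos θ ) = arcsin(-0.550662) = -33.41°.
For the longitude increment, Δλ = atan2( sin θ sin δ cos φ₁, cos δ − sin φ₁ sin φ₂ ) = atan2(0.477228, 0.618555) = 37.65°.
λ₂ = -112.73° + 37.65° = -75.08°.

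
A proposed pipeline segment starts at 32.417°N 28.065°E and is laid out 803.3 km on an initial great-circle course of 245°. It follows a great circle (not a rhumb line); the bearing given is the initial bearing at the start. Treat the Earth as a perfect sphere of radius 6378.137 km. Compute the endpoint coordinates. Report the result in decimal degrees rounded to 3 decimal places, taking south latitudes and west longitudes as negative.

δ = 803.3/6378.137 = 0.125946 rad (7.2162°).
Converting: φ₁ = 0.565783 rad, θ = 4.276057 rad.
sin φ₂ = sin φ₁ cos δ + cos φ₁ sin δ cos θ = (0.536077)(0.992079) + (0.844169)(0.125613)(-0.422618) = 0.487017
φ₂ = asin(0.487017) = 0.508671 rad = 29.145°.
Δλ = atan2( sin θ sin δ cos φ₁ , cos δ − sin φ₁ sin φ₂ ) = atan2(-0.096104, 0.731000) = -0.130719 rad = -7.490°.
λ₂ = 28.065° + -7.490° = 20.575°.

latitude 29.145°, longitude 20.575°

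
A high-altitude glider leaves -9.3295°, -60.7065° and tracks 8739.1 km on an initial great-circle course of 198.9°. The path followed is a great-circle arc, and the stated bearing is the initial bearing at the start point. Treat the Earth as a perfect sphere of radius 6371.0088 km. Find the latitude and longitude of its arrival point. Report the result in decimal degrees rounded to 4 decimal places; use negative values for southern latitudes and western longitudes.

latitude -71.2967°, longitude -142.6706°

The arc subtends δ = 8739.1/6371.0088 = 1.371698 rad at the centre.
With φ₁ = -9.3295° = -0.162830 rad and θ = 198.9° = 3.471460 rad:
sin φ₂ = sin φ₁ cos δ + cos φ₁ sin δ cos θ = (-0.162112)(0.197786) + (0.986772)(0.980245)(-0.946085) = -0.947192
φ₂ = asin(-0.947192) = -1.244362 rad = -71.2967°.
For the longitude increment, Δλ = atan2( sin θ sin δ cos φ₁, cos δ − sin φ₁ sin φ₂ ) = atan2(-0.313319, 0.044234) = -81.9641°.
Hence λ₂ = -60.7065° + -81.9641° = -142.6706°.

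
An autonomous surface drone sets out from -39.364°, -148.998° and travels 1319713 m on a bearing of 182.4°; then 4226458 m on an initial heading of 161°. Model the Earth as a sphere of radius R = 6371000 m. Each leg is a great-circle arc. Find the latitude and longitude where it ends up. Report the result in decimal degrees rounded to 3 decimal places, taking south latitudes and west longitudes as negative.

latitude -78.208°, longitude -70.961°

Apply the spherical direct solution leg by leg, carrying full precision between legs.
Leg 1: from (-39.364°, -148.998°), δ = 1319713/6371000 = 0.207144 rad, θ = 182.4° → φ = -51.220°, λ = -149.786°.
Leg 2: from (-51.220°, -149.786°), δ = 4226458/6371000 = 0.663390 rad, θ = 161° → φ = -78.208°, λ = -70.961°.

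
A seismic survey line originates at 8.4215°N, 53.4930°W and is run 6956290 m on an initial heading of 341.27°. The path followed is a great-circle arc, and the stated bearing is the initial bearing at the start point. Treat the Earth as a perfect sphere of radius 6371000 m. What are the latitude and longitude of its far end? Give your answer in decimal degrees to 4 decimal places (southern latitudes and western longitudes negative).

latitude 64.0161°, longitude -94.0697°

Central angle δ = d/R = 1.091868 rad.
With φ₁ = 8.4215° = 0.146983 rad and θ = 341.27° = 5.956285 rad:
sin φ₂ = sin φ₁ cos δ + cos φ₁ sin δ cos θ = (0.146454)(0.460828) + (0.989217)(0.887489)(0.947042) = 0.898917
φ₂ = asin(0.898917) = 1.117292 rad = 64.0161°.
Then Δλ = atan2(-0.281908, 0.329178) = -0.708197 rad, from sin θ sin δ cos φ₁ over cos δ − sin φ₁ sin φ₂.
λ₂ = λ₁ + Δλ = -94.0697°.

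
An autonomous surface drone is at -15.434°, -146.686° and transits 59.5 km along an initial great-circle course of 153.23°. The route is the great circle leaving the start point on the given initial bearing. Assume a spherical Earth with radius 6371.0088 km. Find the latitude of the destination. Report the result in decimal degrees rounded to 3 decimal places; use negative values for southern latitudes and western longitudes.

Angular distance δ = d/R = 59.5 / 6371.0088 = 0.009339 rad.
Converting: φ₁ = -0.269374 rad, θ = 2.674368 rad.
Destination latitude: φ₂ = arcsin( sin φ₁ cos δ + cos φ₁ sin δ cos θ ) = arcsin(-0.274154) = -15.912°.
Then Δλ = atan2(0.004055, 0.926996) = 0.004374 rad, from sin θ sin δ cos φ₁ over cos δ − sin φ₁ sin φ₂.
Hence λ₂ = -146.686° + 0.251° = -146.435°.

latitude -15.912°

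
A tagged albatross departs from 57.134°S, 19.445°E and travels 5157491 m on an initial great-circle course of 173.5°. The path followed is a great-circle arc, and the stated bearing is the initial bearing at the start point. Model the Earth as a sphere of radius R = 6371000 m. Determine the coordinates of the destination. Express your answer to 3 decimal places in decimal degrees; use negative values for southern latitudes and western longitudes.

latitude -75.878°, longitude 179.818°

Angular distance δ = d/R = 5157491 / 6371000 = 0.809526 rad.
With φ₁ = -57.134° = -0.997176 rad and θ = 173.5° = 3.028146 rad:
Destination latitude: φ₂ = arcsin( sin φ₁ cos δ + cos φ₁ sin δ cos θ ) = arcsin(-0.969777) = -75.878°.
Δλ = atan2( sin θ sin δ cos φ₁ , cos δ − sin φ₁ sin φ₂ ) = atan2(0.044475, -0.124715) = 2.799041 rad = 160.373°.
λ₂ = 19.445° + 160.373° = 179.818°.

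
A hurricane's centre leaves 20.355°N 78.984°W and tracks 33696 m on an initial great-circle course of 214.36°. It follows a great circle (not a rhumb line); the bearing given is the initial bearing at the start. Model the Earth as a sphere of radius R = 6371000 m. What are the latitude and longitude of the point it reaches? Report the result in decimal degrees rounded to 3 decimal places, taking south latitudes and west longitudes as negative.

latitude 20.105°, longitude -79.166°

Central angle δ = d/R = 0.005289 rad.
Start latitude φ₁ = 0.355262 rad; initial bearing θ = 3.741288 rad.
sin φ₂ = sin φ₁ cos δ + cos φ₁ sin δ cos θ = (0.347836)(0.999986) + (0.937555)(0.005289)(-0.825508) = 0.343738
φ₂ = asin(0.343738) = 0.350894 rad = 20.105°.
Δλ = atan2( sin θ sin δ cos φ₁ , cos δ − sin φ₁ sin φ₂ ) = atan2(-0.002799, 0.880422) = -0.003179 rad = -0.182°.
λ₂ = λ₁ + Δλ = -79.166°.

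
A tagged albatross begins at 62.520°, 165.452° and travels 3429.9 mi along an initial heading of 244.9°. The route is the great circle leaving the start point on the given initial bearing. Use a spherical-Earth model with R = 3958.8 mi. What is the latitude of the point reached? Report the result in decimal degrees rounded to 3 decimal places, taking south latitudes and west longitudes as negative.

Angular distance δ = d/R = 3429.9 / 3958.8 = 0.866399 rad.
Start latitude φ₁ = 1.091180 rad; initial bearing θ = 4.274311 rad.
sin φ₂ = sin φ₁ cos δ + cos φ₁ sin δ cos θ = (0.887172)(0.647575) + (0.461439)(0.762002)(-0.424199) = 0.425354
φ₂ = asin(0.425354) = 0.439353 rad = 25.173°.
Then Δλ = atan2(-0.318414, 0.270212) = -0.867104 rad, from sin θ sin δ cos φ₁ over cos δ − sin φ₁ sin φ₂.
λ₂ = λ₁ + Δλ = 115.771°.

latitude 25.173°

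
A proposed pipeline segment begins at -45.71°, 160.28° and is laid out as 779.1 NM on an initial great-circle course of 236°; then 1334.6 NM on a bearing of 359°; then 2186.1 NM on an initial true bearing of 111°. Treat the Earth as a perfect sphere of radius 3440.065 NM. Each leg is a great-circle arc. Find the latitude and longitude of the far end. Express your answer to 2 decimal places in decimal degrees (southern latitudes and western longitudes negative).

Apply the spherical direct solution leg by leg, carrying full precision between legs.
Leg 1: from (-45.71°, 160.28°), δ = 779.1/3440.065 = 0.226478 rad, θ = 236° → φ = -51.74°, λ = 142.78°.
Leg 2: from (-51.74°, 142.78°), δ = 1334.6/3440.065 = 0.387958 rad, θ = 359° → φ = -29.51°, λ = 142.35°.
Leg 3: from (-29.51°, 142.35°), δ = 2186.1/3440.065 = 0.635482 rad, θ = 111° → φ = -35.56°, λ = -174.71°.

latitude -35.56°, longitude -174.71°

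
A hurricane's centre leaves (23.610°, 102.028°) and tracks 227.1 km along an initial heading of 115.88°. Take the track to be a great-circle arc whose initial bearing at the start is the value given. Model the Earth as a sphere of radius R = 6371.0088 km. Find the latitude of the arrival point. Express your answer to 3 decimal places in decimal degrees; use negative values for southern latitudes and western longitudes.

Angular distance δ = d/R = 227.1 / 6371.0088 = 0.035646 rad.
With φ₁ = 23.610° = 0.412072 rad and θ = 115.88° = 2.022488 rad:
Applying the spherical law of cosines for sides, sin φ₂ = sin φ₁ cos δ + cos φ₁ sin δ cos θ = 0.386001, so φ₂ = 22.706°.
Δλ = atan2( sin θ sin δ cos φ₁ , cos δ − sin φ₁ sin φ₂ ) = atan2(0.029380, 0.844768) = 0.034765 rad = 1.992°.
λ₂ = λ₁ + Δλ = 104.020°.

latitude 22.706°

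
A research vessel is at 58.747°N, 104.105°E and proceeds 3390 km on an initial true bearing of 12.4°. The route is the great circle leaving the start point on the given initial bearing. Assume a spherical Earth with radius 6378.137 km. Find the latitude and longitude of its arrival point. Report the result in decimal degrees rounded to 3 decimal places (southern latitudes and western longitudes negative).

latitude 83.600°, longitude -178.367°

Central angle δ = d/R = 0.531503 rad.
With φ₁ = 58.747° = 1.025329 rad and θ = 12.4° = 0.216421 rad:
sin φ₂ = sin φ₁ cos δ + cos φ₁ sin δ cos θ = (0.854885)(0.862046) + (0.518818)(0.506830)(0.976672) = 0.993768
φ₂ = asin(0.993768) = 1.459100 rad = 83.600°.
Then Δλ = atan2(0.056465, 0.012489) = 1.353124 rad, from sin θ sin δ cos φ₁ over cos δ − sin φ₁ sin φ₂.
λ₂ = 104.105° + 77.528° = 181.633°, normalized to (−180°, 180°] → -178.367°.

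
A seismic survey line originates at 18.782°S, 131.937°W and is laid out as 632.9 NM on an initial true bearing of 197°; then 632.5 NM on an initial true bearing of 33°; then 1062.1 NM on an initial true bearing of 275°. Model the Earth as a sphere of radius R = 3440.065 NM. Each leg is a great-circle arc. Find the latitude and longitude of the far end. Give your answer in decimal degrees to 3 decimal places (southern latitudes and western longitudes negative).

latitude -17.382°, longitude -147.853°

Apply the spherical direct solution leg by leg, carrying full precision between legs.
Leg 1: from (-18.782°, -131.937°), δ = 632.9/3440.065 = 0.183979 rad, θ = 197° → φ = -28.827°, λ = -135.437°.
Leg 2: from (-28.827°, -135.437°), δ = 632.5/3440.065 = 0.183863 rad, θ = 33° → φ = -19.859°, λ = -129.360°.
Leg 3: from (-19.859°, -129.360°), δ = 1062.1/3440.065 = 0.308744 rad, θ = 275° → φ = -17.382°, λ = -147.853°.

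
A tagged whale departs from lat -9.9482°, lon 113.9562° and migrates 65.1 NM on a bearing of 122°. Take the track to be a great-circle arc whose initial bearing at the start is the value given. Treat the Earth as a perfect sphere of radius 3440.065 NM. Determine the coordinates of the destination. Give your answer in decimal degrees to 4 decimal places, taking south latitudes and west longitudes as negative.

Angular distance δ = d/R = 65.1 / 3440.065 = 0.018924 rad.
Converting: φ₁ = -0.173629 rad, θ = 2.129302 rad.
Destination latitude: φ₂ = arcsin( sin φ₁ cos δ + cos φ₁ sin δ cos θ ) = arcsin(-0.182604) = -10.5215°.
For the longitude increment, Δλ = atan2( sin θ sin δ cos φ₁, cos δ − sin φ₁ sin φ₂ ) = atan2(0.015806, 0.968275) = 0.9352°.
λ₂ = λ₁ + Δλ = 114.8914°.

latitude -10.5215°, longitude 114.8914°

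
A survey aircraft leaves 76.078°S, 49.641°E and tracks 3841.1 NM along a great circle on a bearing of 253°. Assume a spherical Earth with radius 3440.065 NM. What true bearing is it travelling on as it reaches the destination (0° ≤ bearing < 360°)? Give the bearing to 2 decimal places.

final bearing 344.70°

Central angle δ = d/R = 1.116578 rad.
With φ₁ = -76.078° = -1.327812 rad and θ = 253° = 4.415683 rad:
sin φ₂ = sin φ₁ cos δ + cos φ₁ sin δ cos θ = (-0.970624)(0.438760) + (0.240601)(0.898604)(-0.292372) = -0.489083
φ₂ = asin(-0.489083) = -0.511039 rad = -29.280°.
Then Δλ = atan2(-0.206758, -0.035956) = -1.742978 rad, from sin θ sin δ cos φ₁ over cos δ − sin φ₁ sin φ₂.
Hence λ₂ = 49.641° + -99.865° = -50.224°.
The forward bearing on arrival equals the back-azimuth from the destination plus 180°.
Back-azimuth from P₂ (-29.28°, -50.22°) to P₁ (-76.08°, 49.64°), with Δλ' = λ₁ − λ₂ = 99.87°: atan2( sin Δλ' cos φ₁ , cos φ₂ sin φ₁ − sin φ₂ cos φ₁ cos Δλ' ) = 164.70°.
Final bearing = (164.70° + 180°) mod 360° = 344.70°.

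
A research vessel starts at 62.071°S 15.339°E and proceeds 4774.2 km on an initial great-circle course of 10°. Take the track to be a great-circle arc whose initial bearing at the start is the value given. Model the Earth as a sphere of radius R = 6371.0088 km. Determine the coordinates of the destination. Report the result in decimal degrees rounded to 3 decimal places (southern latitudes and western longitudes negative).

Central angle δ = d/R = 0.749363 rad.
Start latitude φ₁ = -1.083343 rad; initial bearing θ = 0.174533 rad.
Applying the spherical law of cosines for sides, sin φ₂ = sin φ₁ cos δ + cos φ₁ sin δ cos θ = -0.332653, so φ₂ = -19.430°.
For the longitude increment, Δλ = atan2( sin θ sin δ cos φ₁, cos δ − sin φ₁ sin φ₂ ) = atan2(0.055402, 0.438214) = 7.205°.
Hence λ₂ = 15.339° + 7.205° = 22.544°.

latitude -19.430°, longitude 22.544°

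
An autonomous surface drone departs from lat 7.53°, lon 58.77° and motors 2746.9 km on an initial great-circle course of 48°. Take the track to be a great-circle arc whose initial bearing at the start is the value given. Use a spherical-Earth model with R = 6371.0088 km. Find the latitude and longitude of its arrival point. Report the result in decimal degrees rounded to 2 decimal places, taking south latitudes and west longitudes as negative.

Angular distance δ = d/R = 2746.9 / 6371.0088 = 0.431156 rad.
Converting: φ₁ = 0.131423 rad, θ = 0.837758 rad.
Destination latitude: φ₂ = arcsin( sin φ₁ cos δ + cos φ₁ sin δ cos θ ) = arcsin(0.396285) = 23.35°.
Δλ = atan2( sin θ sin δ cos φ₁ , cos δ − sin φ₁ sin φ₂ ) = atan2(0.307898, 0.856552) = 0.345079 rad = 19.77°.
λ₂ = 58.77° + 19.77° = 78.54°.

latitude 23.35°, longitude 78.54°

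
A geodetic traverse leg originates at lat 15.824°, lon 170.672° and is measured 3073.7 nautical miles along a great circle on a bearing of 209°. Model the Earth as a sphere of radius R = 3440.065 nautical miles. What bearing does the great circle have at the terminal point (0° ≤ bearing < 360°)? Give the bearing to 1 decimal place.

Central angle δ = d/R = 0.893501 rad.
With φ₁ = 15.824° = 0.276181 rad and θ = 209° = 3.647738 rad:
Destination latitude: φ₂ = arcsin( sin φ₁ cos δ + cos φ₁ sin δ cos θ ) = arcsin(-0.484849) = -29.003°.
For the longitude increment, Δλ = atan2( sin θ sin δ cos φ₁, cos δ − sin φ₁ sin φ₂ ) = atan2(-0.363481, 0.758898) = -25.592°.
Hence λ₂ = 170.672° + -25.592° = 145.080°.
The forward bearing on arrival equals the back-azimuth from the destination plus 180°.
Back-azimuth from P₂ (-29.0°, 145.1°) to P₁ (15.8°, 170.7°), with Δλ' = λ₁ − λ₂ = 25.6°: atan2( sin Δλ' cos φ₁ , cos φ₂ sin φ₁ − sin φ₂ cos φ₁ cos Δλ' ) = 32.2°.
Final bearing = (32.2° + 180°) mod 360° = 212.2°.

final bearing 212.2°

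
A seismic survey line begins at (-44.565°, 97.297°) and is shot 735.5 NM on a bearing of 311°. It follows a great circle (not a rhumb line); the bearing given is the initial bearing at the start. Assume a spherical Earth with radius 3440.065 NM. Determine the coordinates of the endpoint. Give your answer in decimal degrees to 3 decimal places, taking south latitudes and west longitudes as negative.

δ = 735.5/3440.065 = 0.213804 rad (12.2501°).
With φ₁ = -44.565° = -0.777806 rad and θ = 311° = 5.427974 rad:
Destination latitude: φ₂ = arcsin( sin φ₁ cos δ + cos φ₁ sin δ cos θ ) = arcsin(-0.586565) = -35.914°.
Then Δλ = atan2(-0.114088, 0.565627) = -0.199031 rad, from sin θ sin δ cos φ₁ over cos δ − sin φ₁ sin φ₂.
λ₂ = λ₁ + Δλ = 85.893°.

latitude -35.914°, longitude 85.893°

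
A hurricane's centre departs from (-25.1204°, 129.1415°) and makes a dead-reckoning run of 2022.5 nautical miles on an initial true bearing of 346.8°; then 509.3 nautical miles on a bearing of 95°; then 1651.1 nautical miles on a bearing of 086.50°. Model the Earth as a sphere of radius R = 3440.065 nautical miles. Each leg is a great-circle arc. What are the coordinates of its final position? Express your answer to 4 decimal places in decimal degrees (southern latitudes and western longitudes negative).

latitude 7.7993°, longitude 158.0330°

Apply the spherical direct solution leg by leg, carrying full precision between legs.
Leg 1: from (-25.1204°, 129.1415°), δ = 2022.5/3440.065 = 0.587925 rad, θ = 346.8° → φ = 7.7972°, λ = 121.7971°.
Leg 2: from (7.7972°, 121.7971°), δ = 509.3/3440.065 = 0.148050 rad, θ = 95° → φ = 6.9755°, λ = 130.3107°.
Leg 3: from (6.9755°, 130.3107°), δ = 1651.1/3440.065 = 0.479962 rad, θ = 86.5° → φ = 7.7993°, λ = 158.0330°.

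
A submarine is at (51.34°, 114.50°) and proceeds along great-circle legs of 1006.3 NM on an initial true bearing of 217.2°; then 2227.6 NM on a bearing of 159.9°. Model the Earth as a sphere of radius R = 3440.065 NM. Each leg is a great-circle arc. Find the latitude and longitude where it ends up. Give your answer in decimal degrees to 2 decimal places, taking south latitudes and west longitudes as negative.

latitude 1.75°, longitude 113.83°

Apply the spherical direct solution leg by leg, carrying full precision between legs.
Leg 1: from (51.34°, 114.50°), δ = 1006.3/3440.065 = 0.292524 rad, θ = 217.2° → φ = 37.17°, λ = 101.86°.
Leg 2: from (37.17°, 101.86°), δ = 2227.6/3440.065 = 0.647546 rad, θ = 159.9° → φ = 1.75°, λ = 113.83°.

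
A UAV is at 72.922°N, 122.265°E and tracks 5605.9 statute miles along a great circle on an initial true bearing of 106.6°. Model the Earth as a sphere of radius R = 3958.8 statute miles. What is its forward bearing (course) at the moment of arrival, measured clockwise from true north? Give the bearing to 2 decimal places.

Angular distance δ = d/R = 5605.9 / 3958.8 = 1.416060 rad.
With φ₁ = 72.922° = 1.272729 rad and θ = 106.6° = 1.860521 rad:
Destination latitude: φ₂ = arcsin( sin φ₁ cos δ + cos φ₁ sin δ cos θ ) = arcsin(0.064427) = 3.694°.
For the longitude increment, Δλ = atan2( sin θ sin δ cos φ₁, cos δ − sin φ₁ sin φ₂ ) = atan2(0.278071, 0.092533) = 71.594°.
λ₂ = 122.265° + 71.594° = 193.859°, normalized to (−180°, 180°] → -166.141°.
The forward bearing on arrival equals the back-azimuth from the destination plus 180°.
Back-azimuth from P₂ (3.69°, -166.14°) to P₁ (72.92°, 122.27°), with Δλ' = λ₁ − λ₂ = 288.41°: atan2( sin Δλ' cos φ₁ , cos φ₂ sin φ₁ − sin φ₂ cos φ₁ cos Δλ' ) = 343.62°.
Final bearing = (343.62° + 180°) mod 360° = 163.62°.

final bearing 163.62°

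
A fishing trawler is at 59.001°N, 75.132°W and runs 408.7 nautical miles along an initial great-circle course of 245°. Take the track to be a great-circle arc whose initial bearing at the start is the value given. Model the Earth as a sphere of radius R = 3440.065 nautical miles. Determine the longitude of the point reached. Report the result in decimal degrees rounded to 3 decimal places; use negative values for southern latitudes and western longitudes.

longitude -86.099°

δ = 408.7/3440.065 = 0.118806 rad (6.8071°).
Converting: φ₁ = 1.029762 rad, θ = 4.276057 rad.
sin φ₂ = sin φ₁ cos δ + cos φ₁ sin δ cos θ = (0.857176)(0.992951) + (0.515023)(0.118527)(-0.422618) = 0.825336
φ₂ = asin(0.825336) = 0.970796 rad = 55.623°.
Then Δλ = atan2(-0.055325, 0.285493) = -0.191414 rad, from sin θ sin δ cos φ₁ over cos δ − sin φ₁ sin φ₂.
Hence λ₂ = -75.132° + -10.967° = -86.099°.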